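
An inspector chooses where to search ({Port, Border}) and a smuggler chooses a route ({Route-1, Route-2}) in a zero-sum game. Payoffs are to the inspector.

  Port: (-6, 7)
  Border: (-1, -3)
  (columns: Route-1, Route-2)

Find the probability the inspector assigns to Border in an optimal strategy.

Row minima: Port → -6, Border → -3; maximin = -3.
Column maxima: Route-1 → -1, Route-2 → 7; minimax = -1.
-3 ≠ -1, so there is no saddle point; optimal play is mixed.
Let the inspector play Port with probability p. Expected payoff against Route-1: (-6)p + (-1)(1−p) = −5p − 1; against Route-2: 7p + (-3)(1−p) = 10p − 3.
Setting these equal: −5p − 1 = 10p − 3 ⇒ −15p = -2 ⇒ p = 2/15, and the value is (-5)·(2/15) − 1 = -5/3.
For the smuggler: with q = P(Route-1), equating Port's and Border's payoffs gives −13q + 7 = 2q − 3 ⇒ q = 2/3.

13/15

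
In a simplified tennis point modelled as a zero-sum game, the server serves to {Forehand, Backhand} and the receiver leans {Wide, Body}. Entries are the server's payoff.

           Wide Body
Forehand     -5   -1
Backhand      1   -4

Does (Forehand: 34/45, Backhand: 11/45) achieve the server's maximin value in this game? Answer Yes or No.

No

Against Wide this mix gives (34/45)·(-5) + (11/45)·1 = -53/15.
Against Body this mix gives (34/45)·(-1) + (11/45)·(-4) = -26/15.
The receiver will play Wide, holding the server to -53/15. Shifting weight toward the row that does better against Wide would raise this floor (the equalizing mix achieves -7/3 against both Wide and Body), so the proposed strategy is not optimal.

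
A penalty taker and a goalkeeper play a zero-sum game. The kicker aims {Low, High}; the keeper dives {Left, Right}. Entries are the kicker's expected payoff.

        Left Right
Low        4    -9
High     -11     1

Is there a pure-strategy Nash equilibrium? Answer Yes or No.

No

Row minima: Low → -9, High → -11; maximin = -9.
Column maxima: Left → 4, Right → 1; minimax = 1.
-9 ≠ 1, so no pure-strategy equilibrium exists.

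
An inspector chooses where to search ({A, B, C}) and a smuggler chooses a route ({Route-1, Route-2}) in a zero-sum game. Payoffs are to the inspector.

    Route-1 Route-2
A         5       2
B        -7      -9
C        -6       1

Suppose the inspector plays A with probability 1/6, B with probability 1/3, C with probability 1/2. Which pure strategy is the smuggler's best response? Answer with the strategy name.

Route-1

If the smuggler plays Route-1, the inspector's expected payoff is (1/6)·5 + (1/3)·(-7) + (1/2)·(-6) = -9/2.
If the smuggler plays Route-2, the inspector's expected payoff is (1/6)·2 + (1/3)·(-9) + (1/2)·1 = -13/6.
The smuggler minimizes the inspector's payoff; the smallest is -9/2, so the best response is Route-1.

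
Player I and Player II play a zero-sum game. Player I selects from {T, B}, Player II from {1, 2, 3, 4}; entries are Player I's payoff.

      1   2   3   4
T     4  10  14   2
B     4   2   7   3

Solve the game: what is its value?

26/9

Row minima: T → 2, B → 2; maximin = 2.
Column maxima: 1 → 4, 2 → 10, 3 → 14, 4 → 3; minimax = 3.
2 ≠ 3, so there is no saddle point; optimal play is mixed.
1 is strictly dominated by 4 (it gives Player I strictly more in every row), so Player II never plays it.
3 is strictly dominated by 2 (it gives Player I strictly more in every row), so Player II never plays it.
On the remaining 2×2 (T, B vs 2, 4):
Let Player I play T with probability p. Expected payoff against 2: 10p + 2(1−p) = 8p + 2; against 4: 2p + 3(1−p) = −p + 3.
Setting these equal: 8p + 2 = −p + 3 ⇒ 9p = 1 ⇒ p = 1/9, and the value is (8)·(1/9) + 2 = 26/9.
For Player II: with q = P(2), equating T's and B's payoffs gives 8q + 2 = −q + 3 ⇒ q = 1/9.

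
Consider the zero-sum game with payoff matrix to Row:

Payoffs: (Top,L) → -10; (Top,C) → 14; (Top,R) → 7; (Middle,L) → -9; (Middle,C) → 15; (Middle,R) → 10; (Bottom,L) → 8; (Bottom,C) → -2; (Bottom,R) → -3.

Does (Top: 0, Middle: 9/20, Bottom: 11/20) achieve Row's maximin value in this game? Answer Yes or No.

Against L this mix gives (9/20)·(-9) + (11/20)·8 = 7/20.
Against C this mix gives (9/20)·15 + (11/20)·(-2) = 113/20.
Against R this mix gives (9/20)·10 + (11/20)·(-3) = 57/20.
Column will play L, holding Row to 7/20. Shifting weight toward the row that does better against L would raise this floor (the equalizing mix achieves 53/30 against both L and R), so the proposed strategy is not optimal.

No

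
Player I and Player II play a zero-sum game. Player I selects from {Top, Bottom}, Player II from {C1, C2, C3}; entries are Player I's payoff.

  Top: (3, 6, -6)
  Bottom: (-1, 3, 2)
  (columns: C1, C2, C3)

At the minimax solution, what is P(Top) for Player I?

1/4

Row minima: Top → -6, Bottom → -1; maximin = -1.
Column maxima: C1 → 3, C2 → 6, C3 → 2; minimax = 2.
-1 ≠ 2, so there is no saddle point; optimal play is mixed.
C2 is strictly dominated by C1 (it gives Player I strictly more in every row), so Player II never plays it.
On the remaining 2×2 (Top, Bottom vs C1, C3):
Let Player I play Top with probability p. Expected payoff against C1: 3p + (-1)(1−p) = 4p − 1; against C3: (-6)p + 2(1−p) = −8p + 2.
Setting these equal: 4p − 1 = −8p + 2 ⇒ 12p = 3 ⇒ p = 1/4, and the value is (4)·(1/4) − 1 = 0.
For Player II: with q = P(C1), equating Top's and Bottom's payoffs gives 9q − 6 = −3q + 2 ⇒ q = 2/3.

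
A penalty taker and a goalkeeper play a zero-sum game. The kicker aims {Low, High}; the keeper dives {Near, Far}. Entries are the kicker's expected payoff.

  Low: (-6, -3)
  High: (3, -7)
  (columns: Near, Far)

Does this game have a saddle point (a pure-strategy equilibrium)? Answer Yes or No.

No

Row minima: Low → -6, High → -7; maximin = -6.
Column maxima: Near → 3, Far → -3; minimax = -3.
-6 ≠ -3, so no pure-strategy equilibrium exists.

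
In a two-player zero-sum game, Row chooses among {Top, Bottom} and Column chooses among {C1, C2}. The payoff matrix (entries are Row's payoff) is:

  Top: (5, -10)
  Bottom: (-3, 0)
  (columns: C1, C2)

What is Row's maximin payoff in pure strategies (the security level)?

-3

Row minima: Top → -10, Bottom → -3.
The best of these is -3.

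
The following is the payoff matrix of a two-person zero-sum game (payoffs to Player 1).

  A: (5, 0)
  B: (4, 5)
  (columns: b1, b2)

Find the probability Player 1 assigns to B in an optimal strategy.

Row minima: A → 0, B → 4; maximin = 4.
Column maxima: b1 → 5, b2 → 5; minimax = 5.
4 ≠ 5, so there is no saddle point; optimal play is mixed.
Let Player 1 play A with probability p. Expected payoff against b1: 5p + 4(1−p) = p + 4; against b2: 0p + 5(1−p) = −5p + 5.
Setting these equal: p + 4 = −5p + 5 ⇒ 6p = 1 ⇒ p = 1/6, and the value is (1)·(1/6) + 4 = 25/6.
For Player 2: with q = P(b1), equating A's and B's payoffs gives 5q = −q + 5 ⇒ q = 5/6.

5/6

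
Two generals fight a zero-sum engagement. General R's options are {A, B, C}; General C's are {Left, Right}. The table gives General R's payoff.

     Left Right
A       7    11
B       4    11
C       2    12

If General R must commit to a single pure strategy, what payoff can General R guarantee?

7

Row minima: A → 7, B → 4, C → 2.
The best of these is 7.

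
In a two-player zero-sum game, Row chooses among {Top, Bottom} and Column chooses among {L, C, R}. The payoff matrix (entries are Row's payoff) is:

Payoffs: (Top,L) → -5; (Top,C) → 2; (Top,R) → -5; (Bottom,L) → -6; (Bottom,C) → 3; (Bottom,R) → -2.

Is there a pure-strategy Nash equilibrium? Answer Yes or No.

Row minima: Top → -5, Bottom → -6; maximin = -5.
Column maxima: L → -5, C → 3, R → -2; minimax = -5.
maximin = minimax = -5, so a saddle point exists.

Yes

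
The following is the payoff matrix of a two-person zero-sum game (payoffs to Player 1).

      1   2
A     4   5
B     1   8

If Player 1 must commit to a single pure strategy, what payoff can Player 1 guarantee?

Row minima: A → 4, B → 1.
The best of these is 4.

4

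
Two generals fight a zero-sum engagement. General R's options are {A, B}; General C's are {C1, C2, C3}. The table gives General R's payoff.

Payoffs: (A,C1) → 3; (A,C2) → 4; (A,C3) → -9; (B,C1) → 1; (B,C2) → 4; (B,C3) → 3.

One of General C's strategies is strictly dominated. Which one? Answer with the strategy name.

C2

C1 holds General R's payoff strictly below C2 in every row: 3 < 4, 1 < 4.
So C2 is strictly dominated for General C.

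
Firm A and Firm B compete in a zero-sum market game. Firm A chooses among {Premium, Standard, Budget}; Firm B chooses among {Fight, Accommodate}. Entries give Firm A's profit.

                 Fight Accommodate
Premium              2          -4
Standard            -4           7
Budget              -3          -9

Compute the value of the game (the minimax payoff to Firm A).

Row minima: Premium → -4, Standard → -4, Budget → -9; maximin = -4.
Column maxima: Fight → 2, Accommodate → 7; minimax = 2.
-4 ≠ 2, so there is no saddle point; optimal play is mixed.
Budget is strictly dominated by Premium, so Firm A never plays it.
On the remaining 2×2 (Premium, Standard vs Fight, Accommodate):
Let Firm A play Premium with probability p. Expected payoff against Fight: 2p + (-4)(1−p) = 6p − 4; against Accommodate: (-4)p + 7(1−p) = −11p + 7.
Setting these equal: 6p − 4 = −11p + 7 ⇒ 17p = 11 ⇒ p = 11/17, and the value is (6)·(11/17) − 4 = -2/17.
For Firm B: with q = P(Fight), equating Premium's and Standard's payoffs gives 6q − 4 = −11q + 7 ⇒ q = 11/17.

-2/17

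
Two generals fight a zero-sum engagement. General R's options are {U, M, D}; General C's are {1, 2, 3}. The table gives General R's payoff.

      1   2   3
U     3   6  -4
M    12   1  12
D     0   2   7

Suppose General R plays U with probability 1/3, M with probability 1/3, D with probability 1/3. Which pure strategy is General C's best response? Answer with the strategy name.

2

If General C plays 1, General R's expected payoff is (1/3)·3 + (1/3)·12 + (1/3)·0 = 5.
If General C plays 2, General R's expected payoff is (1/3)·6 + (1/3)·1 + (1/3)·2 = 3.
If General C plays 3, General R's expected payoff is (1/3)·(-4) + (1/3)·12 + (1/3)·7 = 5.
General C minimizes General R's payoff; the smallest is 3, so the best response is 2.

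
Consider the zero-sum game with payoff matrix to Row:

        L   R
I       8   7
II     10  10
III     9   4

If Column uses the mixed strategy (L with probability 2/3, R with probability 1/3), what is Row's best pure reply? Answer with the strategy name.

II

Expected payoff of I: (2/3)·8 + (1/3)·7 = 23/3.
Expected payoff of II: (2/3)·10 + (1/3)·10 = 10.
Expected payoff of III: (2/3)·9 + (1/3)·4 = 22/3.
The largest is 10, so Row's best response is II.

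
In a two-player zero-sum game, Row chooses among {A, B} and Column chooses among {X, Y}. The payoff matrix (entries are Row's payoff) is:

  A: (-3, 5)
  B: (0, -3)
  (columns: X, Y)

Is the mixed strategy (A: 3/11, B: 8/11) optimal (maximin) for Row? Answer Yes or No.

Against X this mix gives (3/11)·(-3) + (8/11)·0 = -9/11.
Against Y this mix gives (3/11)·5 + (8/11)·(-3) = -9/11.
All of Column's active replies (X, Y) yield -9/11, and no column does worse for Row. The mix makes Column indifferent and guarantees -9/11, so it is optimal.

Yes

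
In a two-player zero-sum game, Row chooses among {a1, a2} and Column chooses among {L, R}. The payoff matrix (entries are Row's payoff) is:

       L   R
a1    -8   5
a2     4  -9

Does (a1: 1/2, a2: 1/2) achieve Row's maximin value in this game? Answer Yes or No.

Against L this mix gives (1/2)·(-8) + (1/2)·4 = -2.
Against R this mix gives (1/2)·5 + (1/2)·(-9) = -2.
All of Column's active replies (L, R) yield -2, and no column does worse for Row. The mix makes Column indifferent and guarantees -2, so it is optimal.

Yes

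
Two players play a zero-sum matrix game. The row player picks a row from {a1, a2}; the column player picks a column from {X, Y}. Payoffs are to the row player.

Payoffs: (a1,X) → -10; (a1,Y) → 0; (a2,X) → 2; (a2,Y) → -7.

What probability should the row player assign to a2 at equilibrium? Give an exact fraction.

Row minima: a1 → -10, a2 → -7; maximin = -7.
Column maxima: X → 2, Y → 0; minimax = 0.
-7 ≠ 0, so there is no saddle point; optimal play is mixed.
Let the row player play a1 with probability p. Expected payoff against X: (-10)p + 2(1−p) = −12p + 2; against Y: 0p + (-7)(1−p) = 7p − 7.
Setting these equal: −12p + 2 = 7p − 7 ⇒ −19p = -9 ⇒ p = 9/19, and the value is (-12)·(9/19) + 2 = -70/19.
For the column player: with q = P(X), equating a1's and a2's payoffs gives −10q = 9q − 7 ⇒ q = 7/19.

10/19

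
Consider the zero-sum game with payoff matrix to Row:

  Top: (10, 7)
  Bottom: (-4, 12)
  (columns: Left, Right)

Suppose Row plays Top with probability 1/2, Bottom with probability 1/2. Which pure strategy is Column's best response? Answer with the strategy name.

If Column plays Left, Row's expected payoff is (1/2)·10 + (1/2)·(-4) = 3.
If Column plays Right, Row's expected payoff is (1/2)·7 + (1/2)·12 = 19/2.
Column minimizes Row's payoff; the smallest is 3, so the best response is Left.

Left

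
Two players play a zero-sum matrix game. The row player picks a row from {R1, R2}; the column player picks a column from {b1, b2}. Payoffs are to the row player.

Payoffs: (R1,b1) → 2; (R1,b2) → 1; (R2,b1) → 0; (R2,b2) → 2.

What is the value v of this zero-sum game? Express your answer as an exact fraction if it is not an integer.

Row minima: R1 → 1, R2 → 0; maximin = 1.
Column maxima: b1 → 2, b2 → 2; minimax = 2.
1 ≠ 2, so there is no saddle point; optimal play is mixed.
Let the row player play R1 with probability p. Expected payoff against b1: 2p + 0(1−p) = 2p; against b2: 1p + 2(1−p) = −p + 2.
Setting these equal: 2p = −p + 2 ⇒ 3p = 2 ⇒ p = 2/3, and the value is (2)·(2/3) = 4/3.
For the column player: with q = P(b1), equating R1's and R2's payoffs gives q + 1 = −2q + 2 ⇒ q = 1/3.

4/3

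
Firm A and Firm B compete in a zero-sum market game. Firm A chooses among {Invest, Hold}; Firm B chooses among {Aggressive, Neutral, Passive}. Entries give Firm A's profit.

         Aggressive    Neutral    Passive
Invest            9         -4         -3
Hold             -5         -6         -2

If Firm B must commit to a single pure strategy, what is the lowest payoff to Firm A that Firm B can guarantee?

-4

Column maxima: Aggressive → 9, Neutral → -4, Passive → -2.
The smallest of these is -4.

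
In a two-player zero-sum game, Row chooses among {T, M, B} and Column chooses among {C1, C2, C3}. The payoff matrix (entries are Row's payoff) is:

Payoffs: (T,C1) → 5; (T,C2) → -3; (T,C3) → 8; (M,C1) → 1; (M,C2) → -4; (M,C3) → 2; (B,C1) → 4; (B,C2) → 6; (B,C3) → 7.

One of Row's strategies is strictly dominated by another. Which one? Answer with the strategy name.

M

T gives a strictly higher payoff than M against every column: 5 > 1, -3 > -4, 8 > 2.
So M is strictly dominated and Row never plays it.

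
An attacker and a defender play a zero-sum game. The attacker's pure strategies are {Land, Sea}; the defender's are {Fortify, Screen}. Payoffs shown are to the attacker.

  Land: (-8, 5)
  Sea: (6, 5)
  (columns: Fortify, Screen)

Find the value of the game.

Row minima: Land → -8, Sea → 5; maximin = 5.
Column maxima: Fortify → 6, Screen → 5; minimax = 5.
Since maximin = minimax = 5, there is a saddle point and the value is 5.

5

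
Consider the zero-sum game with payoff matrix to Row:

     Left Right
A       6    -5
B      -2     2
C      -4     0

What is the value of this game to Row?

2/15

Row minima: A → -5, B → -2, C → -4; maximin = -2.
Column maxima: Left → 6, Right → 2; minimax = 2.
-2 ≠ 2, so there is no saddle point; optimal play is mixed.
C is strictly dominated by B, so Row never plays it.
On the remaining 2×2 (A, B vs Left, Right):
Let Row play A with probability p. Expected payoff against Left: 6p + (-2)(1−p) = 8p − 2; against Right: (-5)p + 2(1−p) = −7p + 2.
Setting these equal: 8p − 2 = −7p + 2 ⇒ 15p = 4 ⇒ p = 4/15, and the value is (8)·(4/15) − 2 = 2/15.
For Column: with q = P(Left), equating A's and B's payoffs gives 11q − 5 = −4q + 2 ⇒ q = 7/15.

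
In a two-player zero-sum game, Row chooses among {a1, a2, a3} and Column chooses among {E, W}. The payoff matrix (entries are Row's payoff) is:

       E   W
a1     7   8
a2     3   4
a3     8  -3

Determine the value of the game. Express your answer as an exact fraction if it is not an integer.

85/12

Row minima: a1 → 7, a2 → 3, a3 → -3; maximin = 7.
Column maxima: E → 8, W → 8; minimax = 8.
7 ≠ 8, so there is no saddle point; optimal play is mixed.
a2 is strictly dominated by a1, so Row never plays it.
On the remaining 2×2 (a1, a3 vs E, W):
Let Row play a1 with probability p. Expected payoff against E: 7p + 8(1−p) = −p + 8; against W: 8p + (-3)(1−p) = 11p − 3.
Setting these equal: −p + 8 = 11p − 3 ⇒ −12p = -11 ⇒ p = 11/12, and the value is (-1)·(11/12) + 8 = 85/12.
For Column: with q = P(E), equating a1's and a3's payoffs gives −q + 8 = 11q − 3 ⇒ q = 11/12.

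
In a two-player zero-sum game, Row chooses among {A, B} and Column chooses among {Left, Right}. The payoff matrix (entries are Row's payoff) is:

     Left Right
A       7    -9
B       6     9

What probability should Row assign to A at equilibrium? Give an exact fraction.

3/19

Row minima: A → -9, B → 6; maximin = 6.
Column maxima: Left → 7, Right → 9; minimax = 7.
6 ≠ 7, so there is no saddle point; optimal play is mixed.
Let Row play A with probability p. Expected payoff against Left: 7p + 6(1−p) = p + 6; against Right: (-9)p + 9(1−p) = −18p + 9.
Setting these equal: p + 6 = −18p + 9 ⇒ 19p = 3 ⇒ p = 3/19, and the value is (1)·(3/19) + 6 = 117/19.
For Column: with q = P(Left), equating A's and B's payoffs gives 16q − 9 = −3q + 9 ⇒ q = 18/19.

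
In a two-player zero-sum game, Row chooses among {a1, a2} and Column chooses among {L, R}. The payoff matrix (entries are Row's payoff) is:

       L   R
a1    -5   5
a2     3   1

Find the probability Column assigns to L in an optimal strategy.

1/3

Row minima: a1 → -5, a2 → 1; maximin = 1.
Column maxima: L → 3, R → 5; minimax = 3.
1 ≠ 3, so there is no saddle point; optimal play is mixed.
Let Row play a1 with probability p. Expected payoff against L: (-5)p + 3(1−p) = −8p + 3; against R: 5p + 1(1−p) = 4p + 1.
Setting these equal: −8p + 3 = 4p + 1 ⇒ −12p = -2 ⇒ p = 1/6, and the value is (-8)·(1/6) + 3 = 5/3.
For Column: with q = P(L), equating a1's and a2's payoffs gives −10q + 5 = 2q + 1 ⇒ q = 1/3.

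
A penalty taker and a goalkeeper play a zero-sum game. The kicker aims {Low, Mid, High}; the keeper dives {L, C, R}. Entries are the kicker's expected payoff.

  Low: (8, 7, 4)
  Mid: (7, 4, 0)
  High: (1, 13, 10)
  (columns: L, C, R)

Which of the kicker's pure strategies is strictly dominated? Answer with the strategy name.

Low gives a strictly higher payoff than Mid against every column: 8 > 7, 7 > 4, 4 > 0.
So Mid is strictly dominated and the kicker never plays it.

Mid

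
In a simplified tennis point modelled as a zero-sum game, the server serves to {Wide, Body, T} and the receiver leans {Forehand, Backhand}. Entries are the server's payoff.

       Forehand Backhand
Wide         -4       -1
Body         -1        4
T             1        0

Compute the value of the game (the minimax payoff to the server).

2/3

Row minima: Wide → -4, Body → -1, T → 0; maximin = 0.
Column maxima: Forehand → 1, Backhand → 4; minimax = 1.
0 ≠ 1, so there is no saddle point; optimal play is mixed.
Wide is strictly dominated by Body, so the server never plays it.
On the remaining 2×2 (Body, T vs Forehand, Backhand):
Let the server play Body with probability p. Expected payoff against Forehand: (-1)p + 1(1−p) = −2p + 1; against Backhand: 4p + 0(1−p) = 4p.
Setting these equal: −2p + 1 = 4p ⇒ −6p = -1 ⇒ p = 1/6, and the value is (-2)·(1/6) + 1 = 2/3.
For the receiver: with q = P(Forehand), equating Body's and T's payoffs gives −5q + 4 = q ⇒ q = 2/3.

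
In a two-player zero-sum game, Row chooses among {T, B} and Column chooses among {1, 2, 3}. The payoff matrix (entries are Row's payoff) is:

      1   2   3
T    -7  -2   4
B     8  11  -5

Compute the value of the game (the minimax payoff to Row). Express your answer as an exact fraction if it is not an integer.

-1/8

Row minima: T → -7, B → -5; maximin = -5.
Column maxima: 1 → 8, 2 → 11, 3 → 4; minimax = 4.
-5 ≠ 4, so there is no saddle point; optimal play is mixed.
2 is strictly dominated by 1 (it gives Row strictly more in every row), so Column never plays it.
On the remaining 2×2 (T, B vs 1, 3):
Let Row play T with probability p. Expected payoff against 1: (-7)p + 8(1−p) = −15p + 8; against 3: 4p + (-5)(1−p) = 9p − 5.
Setting these equal: −15p + 8 = 9p − 5 ⇒ −24p = -13 ⇒ p = 13/24, and the value is (-15)·(13/24) + 8 = -1/8.
For Column: with q = P(1), equating T's and B's payoffs gives −11q + 4 = 13q − 5 ⇒ q = 3/8.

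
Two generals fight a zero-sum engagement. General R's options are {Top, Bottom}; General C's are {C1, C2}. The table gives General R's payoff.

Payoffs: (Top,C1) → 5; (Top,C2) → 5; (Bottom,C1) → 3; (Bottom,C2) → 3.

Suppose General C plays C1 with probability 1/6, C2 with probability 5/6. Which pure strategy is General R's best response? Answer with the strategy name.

Top

Expected payoff of Top: (1/6)·5 + (5/6)·5 = 5.
Expected payoff of Bottom: (1/6)·3 + (5/6)·3 = 3.
The largest is 5, so General R's best response is Top.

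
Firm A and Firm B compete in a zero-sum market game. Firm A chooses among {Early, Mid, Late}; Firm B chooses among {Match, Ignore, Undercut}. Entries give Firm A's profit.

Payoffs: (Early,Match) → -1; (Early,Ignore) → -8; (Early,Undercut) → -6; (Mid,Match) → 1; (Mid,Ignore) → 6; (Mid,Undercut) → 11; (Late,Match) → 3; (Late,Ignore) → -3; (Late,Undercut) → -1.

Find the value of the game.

Row minima: Early → -8, Mid → 1, Late → -3; maximin = 1.
Column maxima: Match → 3, Ignore → 6, Undercut → 11; minimax = 3.
1 ≠ 3, so there is no saddle point; optimal play is mixed.
Early is strictly dominated by Mid, so Firm A never plays it.
Undercut is strictly dominated by Ignore (it gives Firm A strictly more in every row), so Firm B never plays it.
On the remaining 2×2 (Mid, Late vs Match, Ignore):
Let Firm A play Mid with probability p. Expected payoff against Match: 1p + 3(1−p) = −2p + 3; against Ignore: 6p + (-3)(1−p) = 9p − 3.
Setting these equal: −2p + 3 = 9p − 3 ⇒ −11p = -6 ⇒ p = 6/11, and the value is (-2)·(6/11) + 3 = 21/11.
For Firm B: with q = P(Match), equating Mid's and Late's payoffs gives −5q + 6 = 6q − 3 ⇒ q = 9/11.

21/11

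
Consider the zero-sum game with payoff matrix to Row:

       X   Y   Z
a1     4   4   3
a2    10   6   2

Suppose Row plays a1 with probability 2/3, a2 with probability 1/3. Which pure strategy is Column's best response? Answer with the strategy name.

Z

If Column plays X, Row's expected payoff is (2/3)·4 + (1/3)·10 = 6.
If Column plays Y, Row's expected payoff is (2/3)·4 + (1/3)·6 = 14/3.
If Column plays Z, Row's expected payoff is (2/3)·3 + (1/3)·2 = 8/3.
Column minimizes Row's payoff; the smallest is 8/3, so the best response is Z.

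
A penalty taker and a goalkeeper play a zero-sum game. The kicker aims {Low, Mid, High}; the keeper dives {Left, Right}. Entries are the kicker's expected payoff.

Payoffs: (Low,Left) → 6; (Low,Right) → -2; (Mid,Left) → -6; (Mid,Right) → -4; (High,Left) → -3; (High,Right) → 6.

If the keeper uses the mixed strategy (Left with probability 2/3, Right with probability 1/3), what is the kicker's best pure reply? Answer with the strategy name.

Low

Expected payoff of Low: (2/3)·6 + (1/3)·(-2) = 10/3.
Expected payoff of Mid: (2/3)·(-6) + (1/3)·(-4) = -16/3.
Expected payoff of High: (2/3)·(-3) + (1/3)·6 = 0.
The largest is 10/3, so the kicker's best response is Low.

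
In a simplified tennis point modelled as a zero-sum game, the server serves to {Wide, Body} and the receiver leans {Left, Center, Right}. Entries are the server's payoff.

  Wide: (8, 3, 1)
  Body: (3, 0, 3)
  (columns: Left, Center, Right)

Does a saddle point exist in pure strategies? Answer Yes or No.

Row minima: Wide → 1, Body → 0; maximin = 1.
Column maxima: Left → 8, Center → 3, Right → 3; minimax = 3.
1 ≠ 3, so no pure-strategy equilibrium exists.

No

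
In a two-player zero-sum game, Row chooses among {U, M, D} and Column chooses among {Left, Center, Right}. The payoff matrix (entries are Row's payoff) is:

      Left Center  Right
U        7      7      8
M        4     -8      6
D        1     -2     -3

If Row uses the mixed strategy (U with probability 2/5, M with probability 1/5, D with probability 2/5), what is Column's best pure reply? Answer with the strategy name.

Center

If Column plays Left, Row's expected payoff is (2/5)·7 + (1/5)·4 + (2/5)·1 = 4.
If Column plays Center, Row's expected payoff is (2/5)·7 + (1/5)·(-8) + (2/5)·(-2) = 2/5.
If Column plays Right, Row's expected payoff is (2/5)·8 + (1/5)·6 + (2/5)·(-3) = 16/5.
Column minimizes Row's payoff; the smallest is 2/5, so the best response is Center.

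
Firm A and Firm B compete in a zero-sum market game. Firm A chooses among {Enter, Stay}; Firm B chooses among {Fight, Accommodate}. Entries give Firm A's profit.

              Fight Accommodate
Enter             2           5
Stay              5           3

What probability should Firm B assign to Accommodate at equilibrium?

Row minima: Enter → 2, Stay → 3; maximin = 3.
Column maxima: Fight → 5, Accommodate → 5; minimax = 5.
3 ≠ 5, so there is no saddle point; optimal play is mixed.
Let Firm A play Enter with probability p. Expected payoff against Fight: 2p + 5(1−p) = −3p + 5; against Accommodate: 5p + 3(1−p) = 2p + 3.
Setting these equal: −3p + 5 = 2p + 3 ⇒ −5p = -2 ⇒ p = 2/5, and the value is (-3)·(2/5) + 5 = 19/5.
For Firm B: with q = P(Fight), equating Enter's and Stay's payoffs gives −3q + 5 = 2q + 3 ⇒ q = 2/5.

3/5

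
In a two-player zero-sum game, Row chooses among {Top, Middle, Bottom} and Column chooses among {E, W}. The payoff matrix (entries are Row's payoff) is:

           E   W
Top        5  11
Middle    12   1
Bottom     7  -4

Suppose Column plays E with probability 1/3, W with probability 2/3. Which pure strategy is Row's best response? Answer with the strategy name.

Expected payoff of Top: (1/3)·5 + (2/3)·11 = 9.
Expected payoff of Middle: (1/3)·12 + (2/3)·1 = 14/3.
Expected payoff of Bottom: (1/3)·7 + (2/3)·(-4) = -1/3.
The largest is 9, so Row's best response is Top.

Top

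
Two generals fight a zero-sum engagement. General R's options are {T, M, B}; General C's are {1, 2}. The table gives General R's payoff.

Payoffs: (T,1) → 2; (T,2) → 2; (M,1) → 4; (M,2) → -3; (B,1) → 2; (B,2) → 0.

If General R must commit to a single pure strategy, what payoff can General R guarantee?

Row minima: T → 2, M → -3, B → 0.
The best of these is 2.

2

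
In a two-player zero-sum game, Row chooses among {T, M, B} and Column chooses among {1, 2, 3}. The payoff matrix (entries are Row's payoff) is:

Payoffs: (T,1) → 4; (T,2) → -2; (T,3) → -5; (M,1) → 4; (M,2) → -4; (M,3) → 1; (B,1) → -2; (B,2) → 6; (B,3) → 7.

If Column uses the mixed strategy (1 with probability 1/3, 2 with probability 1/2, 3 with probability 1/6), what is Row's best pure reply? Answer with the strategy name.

B

Expected payoff of T: (1/3)·4 + (1/2)·(-2) + (1/6)·(-5) = -1/2.
Expected payoff of M: (1/3)·4 + (1/2)·(-4) + (1/6)·1 = -1/2.
Expected payoff of B: (1/3)·(-2) + (1/2)·6 + (1/6)·7 = 7/2.
The largest is 7/2, so Row's best response is B.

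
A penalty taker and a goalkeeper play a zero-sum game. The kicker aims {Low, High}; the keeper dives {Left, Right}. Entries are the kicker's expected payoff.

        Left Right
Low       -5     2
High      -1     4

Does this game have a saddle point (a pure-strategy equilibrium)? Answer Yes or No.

Yes

Row minima: Low → -5, High → -1; maximin = -1.
Column maxima: Left → -1, Right → 4; minimax = -1.
maximin = minimax = -1, so a saddle point exists.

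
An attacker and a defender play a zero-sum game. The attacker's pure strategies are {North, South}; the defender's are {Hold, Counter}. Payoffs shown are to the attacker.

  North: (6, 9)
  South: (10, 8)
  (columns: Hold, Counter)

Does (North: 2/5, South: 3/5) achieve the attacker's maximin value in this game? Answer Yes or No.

Against Hold this mix gives (2/5)·6 + (3/5)·10 = 42/5.
Against Counter this mix gives (2/5)·9 + (3/5)·8 = 42/5.
All of the defender's active replies (Hold, Counter) yield 42/5, and no column does worse for the attacker. The mix makes the defender indifferent and guarantees 42/5, so it is optimal.

Yes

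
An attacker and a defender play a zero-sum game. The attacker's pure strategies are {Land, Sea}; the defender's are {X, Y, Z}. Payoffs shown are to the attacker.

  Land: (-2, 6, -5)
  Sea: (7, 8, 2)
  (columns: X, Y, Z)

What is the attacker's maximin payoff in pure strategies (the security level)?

2

Row minima: Land → -5, Sea → 2.
The best of these is 2.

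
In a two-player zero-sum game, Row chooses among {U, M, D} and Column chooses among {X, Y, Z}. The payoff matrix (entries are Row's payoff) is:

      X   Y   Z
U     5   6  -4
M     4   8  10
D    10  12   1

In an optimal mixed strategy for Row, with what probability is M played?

3/5

Row minima: U → -4, M → 4, D → 1; maximin = 4.
Column maxima: X → 10, Y → 12, Z → 10; minimax = 10.
4 ≠ 10, so there is no saddle point; optimal play is mixed.
U is strictly dominated by D, so Row never plays it.
Y is strictly dominated by X (it gives Row strictly more in every row), so Column never plays it.
On the remaining 2×2 (M, D vs X, Z):
Let Row play M with probability p. Expected payoff against X: 4p + 10(1−p) = −6p + 10; against Z: 10p + 1(1−p) = 9p + 1.
Setting these equal: −6p + 10 = 9p + 1 ⇒ −15p = -9 ⇒ p = 3/5, and the value is (-6)·(3/5) + 10 = 32/5.
For Column: with q = P(X), equating M's and D's payoffs gives −6q + 10 = 9q + 1 ⇒ q = 3/5.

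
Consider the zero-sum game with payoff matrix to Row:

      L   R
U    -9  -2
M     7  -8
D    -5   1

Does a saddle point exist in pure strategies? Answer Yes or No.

Row minima: U → -9, M → -8, D → -5; maximin = -5.
Column maxima: L → 7, R → 1; minimax = 1.
-5 ≠ 1, so no pure-strategy equilibrium exists.

No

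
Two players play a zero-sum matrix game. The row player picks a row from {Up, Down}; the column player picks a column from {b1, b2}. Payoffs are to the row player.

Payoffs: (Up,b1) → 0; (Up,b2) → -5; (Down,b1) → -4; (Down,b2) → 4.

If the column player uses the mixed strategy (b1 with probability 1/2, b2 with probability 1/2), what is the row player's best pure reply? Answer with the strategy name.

Expected payoff of Up: (1/2)·0 + (1/2)·(-5) = -5/2.
Expected payoff of Down: (1/2)·(-4) + (1/2)·4 = 0.
The largest is 0, so the row player's best response is Down.

Down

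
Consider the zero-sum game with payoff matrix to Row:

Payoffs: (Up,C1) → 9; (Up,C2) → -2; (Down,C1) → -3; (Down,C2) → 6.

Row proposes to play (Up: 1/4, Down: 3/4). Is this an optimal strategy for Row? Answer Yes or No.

No

Against C1 this mix gives (1/4)·9 + (3/4)·(-3) = 0.
Against C2 this mix gives (1/4)·(-2) + (3/4)·6 = 4.
Column will play C1, holding Row to 0. Shifting weight toward the row that does better against C1 would raise this floor (the equalizing mix achieves 12/5 against both C1 and C2), so the proposed strategy is not optimal.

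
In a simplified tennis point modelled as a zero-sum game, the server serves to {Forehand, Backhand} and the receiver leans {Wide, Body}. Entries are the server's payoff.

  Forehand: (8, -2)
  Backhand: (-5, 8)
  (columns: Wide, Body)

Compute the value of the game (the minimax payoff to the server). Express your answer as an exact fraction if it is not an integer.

Row minima: Forehand → -2, Backhand → -5; maximin = -2.
Column maxima: Wide → 8, Body → 8; minimax = 8.
-2 ≠ 8, so there is no saddle point; optimal play is mixed.
Let the server play Forehand with probability p. Expected payoff against Wide: 8p + (-5)(1−p) = 13p − 5; against Body: (-2)p + 8(1−p) = −10p + 8.
Setting these equal: 13p − 5 = −10p + 8 ⇒ 23p = 13 ⇒ p = 13/23, and the value is (13)·(13/23) − 5 = 54/23.
For the receiver: with q = P(Wide), equating Forehand's and Backhand's payoffs gives 10q − 2 = −13q + 8 ⇒ q = 10/23.

54/23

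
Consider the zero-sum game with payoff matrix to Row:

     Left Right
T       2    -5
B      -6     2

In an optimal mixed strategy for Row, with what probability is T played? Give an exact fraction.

Row minima: T → -5, B → -6; maximin = -5.
Column maxima: Left → 2, Right → 2; minimax = 2.
-5 ≠ 2, so there is no saddle point; optimal play is mixed.
Let Row play T with probability p. Expected payoff against Left: 2p + (-6)(1−p) = 8p − 6; against Right: (-5)p + 2(1−p) = −7p + 2.
Setting these equal: 8p − 6 = −7p + 2 ⇒ 15p = 8 ⇒ p = 8/15, and the value is (8)·(8/15) − 6 = -26/15.
For Column: with q = P(Left), equating T's and B's payoffs gives 7q − 5 = −8q + 2 ⇒ q = 7/15.

8/15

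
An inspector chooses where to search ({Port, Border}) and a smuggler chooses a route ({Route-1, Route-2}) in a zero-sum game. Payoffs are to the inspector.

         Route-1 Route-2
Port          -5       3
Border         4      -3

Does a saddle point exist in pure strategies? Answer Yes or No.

Row minima: Port → -5, Border → -3; maximin = -3.
Column maxima: Route-1 → 4, Route-2 → 3; minimax = 3.
-3 ≠ 3, so no pure-strategy equilibrium exists.

No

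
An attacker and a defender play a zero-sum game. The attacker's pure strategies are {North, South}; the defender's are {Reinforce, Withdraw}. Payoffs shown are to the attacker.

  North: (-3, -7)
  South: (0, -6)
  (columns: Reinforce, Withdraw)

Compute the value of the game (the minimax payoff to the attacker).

-6

Row minima: North → -7, South → -6; maximin = -6.
Column maxima: Reinforce → 0, Withdraw → -6; minimax = -6.
Since maximin = minimax = -6, there is a saddle point and the value is -6.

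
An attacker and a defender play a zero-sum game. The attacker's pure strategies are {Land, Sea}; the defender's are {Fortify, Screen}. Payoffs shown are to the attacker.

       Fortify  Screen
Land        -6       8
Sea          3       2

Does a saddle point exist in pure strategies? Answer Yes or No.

No

Row minima: Land → -6, Sea → 2; maximin = 2.
Column maxima: Fortify → 3, Screen → 8; minimax = 3.
2 ≠ 3, so no pure-strategy equilibrium exists.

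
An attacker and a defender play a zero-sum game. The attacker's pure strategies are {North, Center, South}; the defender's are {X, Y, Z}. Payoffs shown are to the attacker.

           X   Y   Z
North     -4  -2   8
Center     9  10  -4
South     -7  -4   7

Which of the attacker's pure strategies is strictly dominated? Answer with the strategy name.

South

North gives a strictly higher payoff than South against every column: -4 > -7, -2 > -4, 8 > 7.
So South is strictly dominated and the attacker never plays it.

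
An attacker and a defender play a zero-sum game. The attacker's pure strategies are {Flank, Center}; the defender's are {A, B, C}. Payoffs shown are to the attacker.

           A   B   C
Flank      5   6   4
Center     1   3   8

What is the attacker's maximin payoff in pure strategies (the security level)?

4

Row minima: Flank → 4, Center → 1.
The best of these is 4.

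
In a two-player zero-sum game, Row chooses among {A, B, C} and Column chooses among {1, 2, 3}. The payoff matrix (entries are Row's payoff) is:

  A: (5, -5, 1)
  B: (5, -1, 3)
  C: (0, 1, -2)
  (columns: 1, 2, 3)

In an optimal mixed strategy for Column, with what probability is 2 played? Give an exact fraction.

Row minima: A → -5, B → -1, C → -2; maximin = -1.
Column maxima: 1 → 5, 2 → 1, 3 → 3; minimax = 1.
-1 ≠ 1, so there is no saddle point; optimal play is mixed.
1 is strictly dominated by 3 (it gives Row strictly more in every row), so Column never plays it.
With 1 eliminated, A is strictly dominated by B (B gives Row strictly more in every remaining column), so Row never plays it.
On the remaining 2×2 (B, C vs 2, 3):
Let Row play B with probability p. Expected payoff against 2: (-1)p + 1(1−p) = −2p + 1; against 3: 3p + (-2)(1−p) = 5p − 2.
Setting these equal: −2p + 1 = 5p − 2 ⇒ −7p = -3 ⇒ p = 3/7, and the value is (-2)·(3/7) + 1 = 1/7.
For Column: with q = P(2), equating B's and C's payoffs gives −4q + 3 = 3q − 2 ⇒ q = 5/7.

5/7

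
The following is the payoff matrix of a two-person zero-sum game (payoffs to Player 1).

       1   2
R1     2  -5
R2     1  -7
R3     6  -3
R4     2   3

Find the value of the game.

Row minima: R1 → -5, R2 → -7, R3 → -3, R4 → 2; maximin = 2.
Column maxima: 1 → 6, 2 → 3; minimax = 3.
2 ≠ 3, so there is no saddle point; optimal play is mixed.
R1 is strictly dominated by R3, so Player 1 never plays it.
R2 is strictly dominated by R3, so Player 1 never plays it.
On the remaining 2×2 (R3, R4 vs 1, 2):
Let Player 1 play R3 with probability p. Expected payoff against 1: 6p + 2(1−p) = 4p + 2; against 2: (-3)p + 3(1−p) = −6p + 3.
Setting these equal: 4p + 2 = −6p + 3 ⇒ 10p = 1 ⇒ p = 1/10, and the value is (4)·(1/10) + 2 = 12/5.
For Player 2: with q = P(1), equating R3's and R4's payoffs gives 9q − 3 = −q + 3 ⇒ q = 3/5.

12/5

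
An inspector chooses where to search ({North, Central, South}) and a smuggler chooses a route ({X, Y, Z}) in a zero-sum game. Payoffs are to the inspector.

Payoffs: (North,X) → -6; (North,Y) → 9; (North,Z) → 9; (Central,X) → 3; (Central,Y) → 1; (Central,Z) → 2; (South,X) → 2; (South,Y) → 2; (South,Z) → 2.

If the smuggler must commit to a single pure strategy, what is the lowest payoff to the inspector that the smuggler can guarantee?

3

Column maxima: X → 3, Y → 9, Z → 9.
The smallest of these is 3.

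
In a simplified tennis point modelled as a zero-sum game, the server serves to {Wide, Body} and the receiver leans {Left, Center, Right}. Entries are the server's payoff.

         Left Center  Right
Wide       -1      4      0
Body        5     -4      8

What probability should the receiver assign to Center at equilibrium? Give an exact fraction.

3/7

Row minima: Wide → -1, Body → -4; maximin = -1.
Column maxima: Left → 5, Center → 4, Right → 8; minimax = 4.
-1 ≠ 4, so there is no saddle point; optimal play is mixed.
Right is strictly dominated by Left (it gives the server strictly more in every row), so the receiver never plays it.
On the remaining 2×2 (Wide, Body vs Left, Center):
Let the server play Wide with probability p. Expected payoff against Left: (-1)p + 5(1−p) = −6p + 5; against Center: 4p + (-4)(1−p) = 8p − 4.
Setting these equal: −6p + 5 = 8p − 4 ⇒ −14p = -9 ⇒ p = 9/14, and the value is (-6)·(9/14) + 5 = 8/7.
For the receiver: with q = P(Left), equating Wide's and Body's payoffs gives −5q + 4 = 9q − 4 ⇒ q = 4/7.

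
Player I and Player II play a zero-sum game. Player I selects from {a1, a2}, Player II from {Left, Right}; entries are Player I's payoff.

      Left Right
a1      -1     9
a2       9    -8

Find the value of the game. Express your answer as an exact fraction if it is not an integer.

Row minima: a1 → -1, a2 → -8; maximin = -1.
Column maxima: Left → 9, Right → 9; minimax = 9.
-1 ≠ 9, so there is no saddle point; optimal play is mixed.
Let Player I play a1 with probability p. Expected payoff against Left: (-1)p + 9(1−p) = −10p + 9; against Right: 9p + (-8)(1−p) = 17p − 8.
Setting these equal: −10p + 9 = 17p − 8 ⇒ −27p = -17 ⇒ p = 17/27, and the value is (-10)·(17/27) + 9 = 73/27.
For Player II: with q = P(Left), equating a1's and a2's payoffs gives −10q + 9 = 17q − 8 ⇒ q = 17/27.

73/27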